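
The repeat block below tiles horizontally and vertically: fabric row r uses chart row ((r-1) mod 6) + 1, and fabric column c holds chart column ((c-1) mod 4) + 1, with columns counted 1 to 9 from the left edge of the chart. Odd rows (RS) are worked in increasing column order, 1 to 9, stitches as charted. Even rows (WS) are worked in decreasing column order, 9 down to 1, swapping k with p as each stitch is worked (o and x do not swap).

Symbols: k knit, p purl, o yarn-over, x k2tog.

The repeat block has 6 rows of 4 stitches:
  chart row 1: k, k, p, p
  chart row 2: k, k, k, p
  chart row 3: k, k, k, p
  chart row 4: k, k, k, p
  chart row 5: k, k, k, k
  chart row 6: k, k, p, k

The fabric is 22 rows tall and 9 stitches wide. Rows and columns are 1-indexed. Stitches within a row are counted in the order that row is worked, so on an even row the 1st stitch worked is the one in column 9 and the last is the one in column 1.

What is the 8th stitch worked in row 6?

For row 6: chart row = ((6-1) mod 6) + 1 = 6; this is a WS (even) row.
Chart row 6 tiled across columns 1-9: k k p k k k p k k
WS row: flip the tiled sequence (start at column 9) and apply k<->p; o and x stay.
Row 6 as worked: p p k p p p k p p
The 8th stitch worked is p.

Result:
p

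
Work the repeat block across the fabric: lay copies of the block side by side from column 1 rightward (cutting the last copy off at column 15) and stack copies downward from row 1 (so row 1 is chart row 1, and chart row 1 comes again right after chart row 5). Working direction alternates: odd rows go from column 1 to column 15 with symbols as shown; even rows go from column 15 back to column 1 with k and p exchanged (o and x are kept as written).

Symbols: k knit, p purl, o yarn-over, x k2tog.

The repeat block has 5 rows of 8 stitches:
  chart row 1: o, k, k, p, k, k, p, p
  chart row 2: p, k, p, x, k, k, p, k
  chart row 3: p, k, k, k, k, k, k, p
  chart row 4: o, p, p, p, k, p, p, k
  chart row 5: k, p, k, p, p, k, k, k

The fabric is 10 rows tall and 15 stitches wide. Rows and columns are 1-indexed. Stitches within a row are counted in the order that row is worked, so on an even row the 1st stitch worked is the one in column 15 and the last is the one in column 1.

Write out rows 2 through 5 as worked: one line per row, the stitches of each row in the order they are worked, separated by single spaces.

Row 2: chart row 2, WS - tiled (columns 1-15): p k p x k k p k p k p x k k p; work from column 15 back to 1 with k<->p swapped.
Row 3: chart row 3, RS - tile across columns 1-15 and work as-is.
Row 4: chart row 4, WS - tiled (columns 1-15): o p p p k p p k o p p p k p p; work from column 15 back to 1 with k<->p swapped.
Row 5: chart row 5, RS - tile across columns 1-15 and work as-is.

Rows as worked:
k p p x k p k p k p p x k p k
p k k k k k k p p k k k k k k
k k p k k k o p k k p k k k o
k p k p p k k k k p k p p k k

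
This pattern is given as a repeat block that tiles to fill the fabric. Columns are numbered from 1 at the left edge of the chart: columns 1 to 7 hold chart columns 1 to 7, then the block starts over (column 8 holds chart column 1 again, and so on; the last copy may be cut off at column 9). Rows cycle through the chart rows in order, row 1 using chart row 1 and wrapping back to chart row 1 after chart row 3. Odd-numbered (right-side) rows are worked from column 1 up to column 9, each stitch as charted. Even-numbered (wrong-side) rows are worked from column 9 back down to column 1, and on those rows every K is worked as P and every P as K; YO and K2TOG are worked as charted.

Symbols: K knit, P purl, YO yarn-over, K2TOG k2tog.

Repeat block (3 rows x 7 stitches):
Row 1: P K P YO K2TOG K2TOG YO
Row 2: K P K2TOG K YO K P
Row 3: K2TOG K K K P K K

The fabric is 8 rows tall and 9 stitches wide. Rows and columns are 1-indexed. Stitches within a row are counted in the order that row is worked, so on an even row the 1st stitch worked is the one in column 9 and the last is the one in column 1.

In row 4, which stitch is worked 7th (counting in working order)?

For row 4: chart row = ((4-1) mod 3) + 1 = 1; this is a WS (even) row.
Chart row 1 tiled across columns 1-9: P K P YO K2TOG K2TOG YO P K
WS: work from column 9 back to column 1 (reverse the tiled row), swapping K<->P (YO and K2TOG unchanged).
Row 4 as worked: P K YO K2TOG K2TOG YO K P K
Stitch 7 in working order -> K

Stitch:
K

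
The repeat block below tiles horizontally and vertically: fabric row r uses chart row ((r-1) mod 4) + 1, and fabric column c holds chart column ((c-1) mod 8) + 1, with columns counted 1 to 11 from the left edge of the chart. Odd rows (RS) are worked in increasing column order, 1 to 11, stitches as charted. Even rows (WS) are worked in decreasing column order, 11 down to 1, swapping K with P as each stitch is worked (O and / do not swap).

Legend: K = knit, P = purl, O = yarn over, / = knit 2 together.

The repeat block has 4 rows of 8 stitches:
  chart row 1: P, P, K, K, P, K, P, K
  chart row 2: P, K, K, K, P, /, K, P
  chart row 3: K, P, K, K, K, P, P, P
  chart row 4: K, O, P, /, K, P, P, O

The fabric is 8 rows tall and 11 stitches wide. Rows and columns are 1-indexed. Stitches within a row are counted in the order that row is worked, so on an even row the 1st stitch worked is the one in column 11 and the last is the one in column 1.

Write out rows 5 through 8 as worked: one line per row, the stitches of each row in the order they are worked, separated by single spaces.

Row 5: chart row 1, RS - tile across columns 1-11 and work as-is.
Row 6: chart row 2, WS - tiled (columns 1-11): P K K K P / K P P K K; work from column 11 back to 1 with K<->P swapped.
Row 7: chart row 3, RS - tile across columns 1-11 and work as-is.
Row 8: chart row 4, WS - tiled (columns 1-11): K O P / K P P O K O P; work from column 11 back to 1 with K<->P swapped.

Result:
P P K K P K P K P P K
P P K K P / K P P P K
K P K K K P P P K P K
K O P O K K P / K O P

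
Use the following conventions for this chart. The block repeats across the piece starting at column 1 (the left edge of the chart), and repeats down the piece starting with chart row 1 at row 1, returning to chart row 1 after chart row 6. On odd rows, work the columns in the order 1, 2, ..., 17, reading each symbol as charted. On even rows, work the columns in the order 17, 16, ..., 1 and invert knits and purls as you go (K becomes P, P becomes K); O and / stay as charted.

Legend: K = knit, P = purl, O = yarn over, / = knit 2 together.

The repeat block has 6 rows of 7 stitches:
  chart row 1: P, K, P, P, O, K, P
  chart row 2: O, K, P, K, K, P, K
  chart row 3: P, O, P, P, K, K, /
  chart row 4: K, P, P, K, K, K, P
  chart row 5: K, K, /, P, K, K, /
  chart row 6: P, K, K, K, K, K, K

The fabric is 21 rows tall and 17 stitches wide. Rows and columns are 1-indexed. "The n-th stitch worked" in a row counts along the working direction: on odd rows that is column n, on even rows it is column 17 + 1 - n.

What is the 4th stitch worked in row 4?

Stitch:
K

Derivation:
For row 4: chart row = ((4-1) mod 6) + 1 = 4; this is a WS (even) row.
Chart row 4 tiled across columns 1-17: K P P K K K P K P P K K K P K P P
WS row: flip the tiled sequence (start at column 17) and apply K<->P; O and / stay.
Row 4 as worked: K K P K P P P K K P K P P P K K P
The 4th stitch worked is K.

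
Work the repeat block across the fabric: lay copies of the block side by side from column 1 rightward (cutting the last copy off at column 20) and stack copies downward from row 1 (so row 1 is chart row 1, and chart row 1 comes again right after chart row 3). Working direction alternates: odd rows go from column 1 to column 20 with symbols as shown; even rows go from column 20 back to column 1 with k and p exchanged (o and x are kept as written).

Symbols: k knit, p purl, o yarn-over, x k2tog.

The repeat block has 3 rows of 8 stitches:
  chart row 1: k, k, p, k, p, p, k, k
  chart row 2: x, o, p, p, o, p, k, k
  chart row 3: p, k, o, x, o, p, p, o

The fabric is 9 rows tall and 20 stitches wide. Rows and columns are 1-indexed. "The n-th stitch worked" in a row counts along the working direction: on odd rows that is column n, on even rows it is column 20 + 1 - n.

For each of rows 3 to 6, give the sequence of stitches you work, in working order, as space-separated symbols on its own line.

Row 3: chart row 3, RS - tile across columns 1-20 and work as-is.
Row 4: chart row 1, WS - tiled (columns 1-20): k k p k p p k k k k p k p p k k k k p k; work from column 20 back to 1 with k<->p swapped.
Row 5: chart row 2, RS - tile across columns 1-20 and work as-is.
Row 6: chart row 3, WS - tiled (columns 1-20): p k o x o p p o p k o x o p p o p k o x; work from column 20 back to 1 with k<->p swapped.

Rows as worked:
p k o x o p p o p k o x o p p o p k o x
p k p p p p k k p k p p p p k k p k p p
x o p p o p k k x o p p o p k k x o p p
x o p k o k k o x o p k o k k o x o p k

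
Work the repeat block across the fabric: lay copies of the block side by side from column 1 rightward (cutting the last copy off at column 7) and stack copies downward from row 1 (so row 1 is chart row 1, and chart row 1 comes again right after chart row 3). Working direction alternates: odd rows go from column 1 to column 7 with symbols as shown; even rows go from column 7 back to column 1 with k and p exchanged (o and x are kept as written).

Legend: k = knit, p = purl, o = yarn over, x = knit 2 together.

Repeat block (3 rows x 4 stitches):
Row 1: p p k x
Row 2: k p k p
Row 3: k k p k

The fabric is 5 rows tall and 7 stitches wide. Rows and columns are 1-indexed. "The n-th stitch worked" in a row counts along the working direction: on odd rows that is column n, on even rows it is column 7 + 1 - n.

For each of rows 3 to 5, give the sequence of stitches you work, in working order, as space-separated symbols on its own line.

Row 3: chart row 3, RS - tile across columns 1-7 and work as-is.
Row 4: chart row 1, WS - tiled (columns 1-7): p p k x p p k; work from column 7 back to 1 with k<->p swapped.
Row 5: chart row 2, RS - tile across columns 1-7 and work as-is.

Rows as worked:
k k p k k k p
p k k x p k k
k p k p k p k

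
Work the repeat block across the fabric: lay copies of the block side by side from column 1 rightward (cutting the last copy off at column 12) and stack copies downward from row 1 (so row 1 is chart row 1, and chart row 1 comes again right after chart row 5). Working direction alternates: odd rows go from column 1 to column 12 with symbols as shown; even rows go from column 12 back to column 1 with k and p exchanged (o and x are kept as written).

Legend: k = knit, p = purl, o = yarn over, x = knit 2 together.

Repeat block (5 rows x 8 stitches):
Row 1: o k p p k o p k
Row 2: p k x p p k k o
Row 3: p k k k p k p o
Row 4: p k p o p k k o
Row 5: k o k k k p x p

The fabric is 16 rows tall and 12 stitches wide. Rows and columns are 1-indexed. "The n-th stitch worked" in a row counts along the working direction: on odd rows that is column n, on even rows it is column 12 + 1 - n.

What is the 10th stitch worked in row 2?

Row 2 uses chart row ((2-1) mod 5)+1 = 2. Row 2 is even, so WS.
Chart row 2 tiled across columns 1-12: p k x p p k k o p k x p
Wrong side: read the tiled row from column 12 down to 1 and exchange k with p (leave o, x).
Row 2 as worked: k x p k o p p k k x p k
Counting 10 along the worked row gives x.

Stitch:
x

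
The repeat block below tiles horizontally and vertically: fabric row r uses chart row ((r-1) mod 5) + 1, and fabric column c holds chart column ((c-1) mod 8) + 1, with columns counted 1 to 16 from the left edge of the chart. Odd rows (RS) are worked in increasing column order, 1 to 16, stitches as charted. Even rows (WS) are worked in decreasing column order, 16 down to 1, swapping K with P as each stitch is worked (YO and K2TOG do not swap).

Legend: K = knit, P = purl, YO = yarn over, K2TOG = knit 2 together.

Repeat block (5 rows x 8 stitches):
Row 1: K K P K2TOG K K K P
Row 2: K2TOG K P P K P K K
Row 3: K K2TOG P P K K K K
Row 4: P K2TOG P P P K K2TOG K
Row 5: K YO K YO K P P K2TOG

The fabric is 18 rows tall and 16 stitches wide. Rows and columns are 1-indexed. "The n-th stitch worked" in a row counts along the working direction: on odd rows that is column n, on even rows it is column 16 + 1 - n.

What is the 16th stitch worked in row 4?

Row 4 uses chart row ((4-1) mod 5)+1 = 4. Row 4 is even, so WS.
Chart row 4 tiled across columns 1-16: P K2TOG P P P K K2TOG K P K2TOG P P P K K2TOG K
Wrong side: read the tiled row from column 16 down to 1 and exchange K with P (leave YO, K2TOG).
Row 4 as worked: P K2TOG P K K K K2TOG K P K2TOG P K K K K2TOG K
Counting 16 along the worked row gives K.

Stitch:
K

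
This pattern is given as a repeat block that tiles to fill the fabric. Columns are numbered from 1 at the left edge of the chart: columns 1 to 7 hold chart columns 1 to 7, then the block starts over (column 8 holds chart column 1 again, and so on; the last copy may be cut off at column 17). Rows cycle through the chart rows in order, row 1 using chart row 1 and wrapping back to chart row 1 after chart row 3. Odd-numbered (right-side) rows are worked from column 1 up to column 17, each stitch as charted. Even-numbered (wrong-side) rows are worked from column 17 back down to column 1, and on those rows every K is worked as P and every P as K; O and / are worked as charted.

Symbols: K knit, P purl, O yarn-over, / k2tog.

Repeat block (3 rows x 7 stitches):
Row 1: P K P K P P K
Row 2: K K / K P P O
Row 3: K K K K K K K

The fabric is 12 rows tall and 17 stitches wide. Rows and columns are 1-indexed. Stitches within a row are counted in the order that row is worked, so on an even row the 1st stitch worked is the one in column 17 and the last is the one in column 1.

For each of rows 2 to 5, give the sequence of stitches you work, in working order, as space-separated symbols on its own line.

== ROWS AS WORKED ==
/ P P O K K P / P P O K K P / P P
K K K K K K K K K K K K K K K K K
K P K P K K P K P K P K K P K P K
K K / K P P O K K / K P P O K K /

Derivation:
Row 2: chart row 2, WS - tiled (columns 1-17): K K / K P P O K K / K P P O K K /; work from column 17 back to 1 with K<->P swapped.
Row 3: chart row 3, RS - tile across columns 1-17 and work as-is.
Row 4: chart row 1, WS - tiled (columns 1-17): P K P K P P K P K P K P P K P K P; work from column 17 back to 1 with K<->P swapped.
Row 5: chart row 2, RS - tile across columns 1-17 and work as-is.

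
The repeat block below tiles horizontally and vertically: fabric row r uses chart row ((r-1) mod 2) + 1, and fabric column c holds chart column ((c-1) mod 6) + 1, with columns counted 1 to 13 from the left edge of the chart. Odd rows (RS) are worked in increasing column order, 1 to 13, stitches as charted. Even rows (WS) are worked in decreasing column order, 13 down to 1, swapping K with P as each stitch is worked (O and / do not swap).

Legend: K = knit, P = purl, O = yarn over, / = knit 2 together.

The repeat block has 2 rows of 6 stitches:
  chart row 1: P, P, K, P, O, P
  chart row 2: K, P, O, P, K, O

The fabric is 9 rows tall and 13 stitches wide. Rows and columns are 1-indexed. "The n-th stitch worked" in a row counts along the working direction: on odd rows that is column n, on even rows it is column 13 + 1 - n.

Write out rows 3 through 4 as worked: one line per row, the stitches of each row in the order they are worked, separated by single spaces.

Row 3: chart row 1, RS - tile across columns 1-13 and work as-is.
Row 4: chart row 2, WS - tiled (columns 1-13): K P O P K O K P O P K O K; work from column 13 back to 1 with K<->P swapped.

== ROWS AS WORKED ==
P P K P O P P P K P O P P
P O P K O K P O P K O K P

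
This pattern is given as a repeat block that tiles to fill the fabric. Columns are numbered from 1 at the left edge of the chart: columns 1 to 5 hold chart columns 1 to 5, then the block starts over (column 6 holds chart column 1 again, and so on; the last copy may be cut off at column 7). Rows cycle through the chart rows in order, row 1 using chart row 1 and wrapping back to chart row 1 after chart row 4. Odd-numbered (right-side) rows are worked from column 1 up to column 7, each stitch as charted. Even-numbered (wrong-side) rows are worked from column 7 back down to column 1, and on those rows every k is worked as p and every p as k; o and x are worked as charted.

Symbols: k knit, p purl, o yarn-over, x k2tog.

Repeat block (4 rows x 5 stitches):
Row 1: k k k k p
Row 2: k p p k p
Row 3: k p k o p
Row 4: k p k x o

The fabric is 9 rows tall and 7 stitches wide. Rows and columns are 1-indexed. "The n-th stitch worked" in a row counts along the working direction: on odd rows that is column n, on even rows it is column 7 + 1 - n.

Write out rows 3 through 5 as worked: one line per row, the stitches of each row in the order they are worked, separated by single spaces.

Rows as worked:
k p k o p k p
k p o x p k p
k k k k p k k

Derivation:
Row 3: chart row 3, RS - tile across columns 1-7 and work as-is.
Row 4: chart row 4, WS - tiled (columns 1-7): k p k x o k p; work from column 7 back to 1 with k<->p swapped.
Row 5: chart row 1, RS - tile across columns 1-7 and work as-is.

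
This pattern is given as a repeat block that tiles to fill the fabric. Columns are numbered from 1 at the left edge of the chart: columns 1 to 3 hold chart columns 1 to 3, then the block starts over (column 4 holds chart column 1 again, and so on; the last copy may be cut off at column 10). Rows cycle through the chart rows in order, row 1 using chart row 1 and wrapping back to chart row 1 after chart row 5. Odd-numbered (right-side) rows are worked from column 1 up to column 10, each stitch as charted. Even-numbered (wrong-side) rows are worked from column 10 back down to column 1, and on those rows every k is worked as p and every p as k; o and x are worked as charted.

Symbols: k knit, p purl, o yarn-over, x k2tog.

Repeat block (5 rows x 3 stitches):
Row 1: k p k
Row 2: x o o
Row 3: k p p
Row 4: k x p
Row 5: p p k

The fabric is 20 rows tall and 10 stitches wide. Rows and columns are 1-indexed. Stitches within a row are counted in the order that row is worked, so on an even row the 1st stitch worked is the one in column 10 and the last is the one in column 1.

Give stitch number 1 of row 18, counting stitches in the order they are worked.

== STITCH ==
p

Derivation:
For row 18: chart row = ((18-1) mod 5) + 1 = 3; this is a WS (even) row.
Chart row 3 tiled across columns 1-10: k p p k p p k p p k
Wrong side: read the tiled row from column 10 down to 1 and exchange k with p (leave o, x).
Row 18 as worked: p k k p k k p k k p
Counting 1 along the worked row gives p.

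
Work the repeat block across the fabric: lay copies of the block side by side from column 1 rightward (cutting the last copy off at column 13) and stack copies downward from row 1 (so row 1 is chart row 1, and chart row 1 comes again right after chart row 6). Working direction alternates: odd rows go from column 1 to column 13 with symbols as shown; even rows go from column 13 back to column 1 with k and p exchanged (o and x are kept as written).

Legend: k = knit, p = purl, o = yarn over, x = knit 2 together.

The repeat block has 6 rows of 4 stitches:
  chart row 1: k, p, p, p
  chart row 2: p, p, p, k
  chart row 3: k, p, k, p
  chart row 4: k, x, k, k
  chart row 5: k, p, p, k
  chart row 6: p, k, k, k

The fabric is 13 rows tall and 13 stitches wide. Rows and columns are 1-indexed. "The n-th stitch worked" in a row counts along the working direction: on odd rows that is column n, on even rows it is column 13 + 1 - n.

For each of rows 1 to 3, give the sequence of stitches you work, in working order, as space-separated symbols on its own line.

Row 1: chart row 1, RS - tile across columns 1-13 and work as-is.
Row 2: chart row 2, WS - tiled (columns 1-13): p p p k p p p k p p p k p; work from column 13 back to 1 with k<->p swapped.
Row 3: chart row 3, RS - tile across columns 1-13 and work as-is.

Result:
k p p p k p p p k p p p k
k p k k k p k k k p k k k
k p k p k p k p k p k p k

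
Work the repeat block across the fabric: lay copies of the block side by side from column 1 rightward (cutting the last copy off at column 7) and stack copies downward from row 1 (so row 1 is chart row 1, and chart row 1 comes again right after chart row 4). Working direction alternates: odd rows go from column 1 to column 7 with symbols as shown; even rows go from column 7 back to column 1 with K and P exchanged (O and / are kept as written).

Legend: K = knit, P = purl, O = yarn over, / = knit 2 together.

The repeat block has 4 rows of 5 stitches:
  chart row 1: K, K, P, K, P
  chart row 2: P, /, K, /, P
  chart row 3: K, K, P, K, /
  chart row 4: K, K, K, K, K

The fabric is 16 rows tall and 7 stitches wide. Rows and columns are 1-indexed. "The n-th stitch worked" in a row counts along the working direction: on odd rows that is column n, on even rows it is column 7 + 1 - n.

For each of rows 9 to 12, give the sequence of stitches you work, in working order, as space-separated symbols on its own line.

Row 9: chart row 1, RS - tile across columns 1-7 and work as-is.
Row 10: chart row 2, WS - tiled (columns 1-7): P / K / P P /; work from column 7 back to 1 with K<->P swapped.
Row 11: chart row 3, RS - tile across columns 1-7 and work as-is.
Row 12: chart row 4, WS - tiled (columns 1-7): K K K K K K K; work from column 7 back to 1 with K<->P swapped.

Result:
K K P K P K K
/ K K / P / K
K K P K / K K
P P P P P P P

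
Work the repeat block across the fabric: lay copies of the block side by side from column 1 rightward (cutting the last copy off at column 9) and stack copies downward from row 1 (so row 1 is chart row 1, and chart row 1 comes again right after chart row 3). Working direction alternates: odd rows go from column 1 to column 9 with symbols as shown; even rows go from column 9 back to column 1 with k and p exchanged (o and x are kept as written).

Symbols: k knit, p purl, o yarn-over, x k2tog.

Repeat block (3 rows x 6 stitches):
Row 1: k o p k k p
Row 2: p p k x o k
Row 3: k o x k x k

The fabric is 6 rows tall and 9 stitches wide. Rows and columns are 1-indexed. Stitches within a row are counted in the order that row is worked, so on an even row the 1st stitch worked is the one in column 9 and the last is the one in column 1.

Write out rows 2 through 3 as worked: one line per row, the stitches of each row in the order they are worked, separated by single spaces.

Row 2: chart row 2, WS - tiled (columns 1-9): p p k x o k p p k; work from column 9 back to 1 with k<->p swapped.
Row 3: chart row 3, RS - tile across columns 1-9 and work as-is.

Result:
p k k p o x p k k
k o x k x k k o x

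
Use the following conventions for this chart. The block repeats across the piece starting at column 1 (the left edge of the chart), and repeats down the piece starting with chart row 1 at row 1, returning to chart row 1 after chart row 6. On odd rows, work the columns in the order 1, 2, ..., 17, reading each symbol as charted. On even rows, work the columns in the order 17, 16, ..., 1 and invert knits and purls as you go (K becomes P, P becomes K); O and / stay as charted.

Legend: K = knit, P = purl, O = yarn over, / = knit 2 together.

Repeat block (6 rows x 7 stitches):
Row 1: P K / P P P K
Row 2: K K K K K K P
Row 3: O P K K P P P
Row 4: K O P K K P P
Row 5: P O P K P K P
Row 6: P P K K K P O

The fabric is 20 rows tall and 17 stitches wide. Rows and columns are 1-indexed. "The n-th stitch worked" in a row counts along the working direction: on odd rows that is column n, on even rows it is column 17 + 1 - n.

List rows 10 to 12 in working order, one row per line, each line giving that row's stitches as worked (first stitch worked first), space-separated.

Row 10: chart row 4, WS - tiled (columns 1-17): K O P K K P P K O P K K P P K O P; work from column 17 back to 1 with K<->P swapped.
Row 11: chart row 5, RS - tile across columns 1-17 and work as-is.
Row 12: chart row 6, WS - tiled (columns 1-17): P P K K K P O P P K K K P O P P K; work from column 17 back to 1 with K<->P swapped.

== ROWS AS WORKED ==
K O P K K P P K O P K K P P K O P
P O P K P K P P O P K P K P P O P
P K K O K P P P K K O K P P P K K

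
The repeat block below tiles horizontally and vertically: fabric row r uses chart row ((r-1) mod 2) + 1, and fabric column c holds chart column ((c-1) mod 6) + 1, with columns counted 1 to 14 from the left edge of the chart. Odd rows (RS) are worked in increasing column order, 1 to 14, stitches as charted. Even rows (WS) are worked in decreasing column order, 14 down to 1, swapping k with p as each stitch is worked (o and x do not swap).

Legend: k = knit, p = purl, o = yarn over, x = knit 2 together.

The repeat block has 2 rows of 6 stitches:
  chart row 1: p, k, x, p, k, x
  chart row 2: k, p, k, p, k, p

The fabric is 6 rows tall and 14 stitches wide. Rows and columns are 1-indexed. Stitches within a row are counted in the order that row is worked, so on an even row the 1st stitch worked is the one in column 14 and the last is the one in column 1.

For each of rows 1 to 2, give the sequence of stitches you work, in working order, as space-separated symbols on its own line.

Rows as worked:
p k x p k x p k x p k x p k
k p k p k p k p k p k p k p

Derivation:
Row 1: chart row 1, RS - tile across columns 1-14 and work as-is.
Row 2: chart row 2, WS - tiled (columns 1-14): k p k p k p k p k p k p k p; work from column 14 back to 1 with k<->p swapped.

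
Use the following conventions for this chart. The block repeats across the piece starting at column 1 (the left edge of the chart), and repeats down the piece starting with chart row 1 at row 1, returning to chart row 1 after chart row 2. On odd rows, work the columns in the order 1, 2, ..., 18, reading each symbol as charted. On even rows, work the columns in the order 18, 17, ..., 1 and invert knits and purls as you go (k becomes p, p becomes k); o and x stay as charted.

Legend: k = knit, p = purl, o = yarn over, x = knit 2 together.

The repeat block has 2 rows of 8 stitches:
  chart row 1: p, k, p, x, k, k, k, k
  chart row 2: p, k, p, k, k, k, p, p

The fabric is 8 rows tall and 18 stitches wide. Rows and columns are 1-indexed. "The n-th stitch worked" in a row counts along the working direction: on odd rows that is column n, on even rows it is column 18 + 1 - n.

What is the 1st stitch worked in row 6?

Row 6: (6-1) mod 2 = 1, so use chart row 2. Even row -> WS.
Chart row 2 tiled across columns 1-18: p k p k k k p p p k p k k k p p p k
WS: work from column 18 back to column 1 (reverse the tiled row), swapping k<->p (o and x unchanged).
Row 6 as worked: p k k k p p p k p k k k p p p k p k
The 1st stitch worked is p.

Stitch:
p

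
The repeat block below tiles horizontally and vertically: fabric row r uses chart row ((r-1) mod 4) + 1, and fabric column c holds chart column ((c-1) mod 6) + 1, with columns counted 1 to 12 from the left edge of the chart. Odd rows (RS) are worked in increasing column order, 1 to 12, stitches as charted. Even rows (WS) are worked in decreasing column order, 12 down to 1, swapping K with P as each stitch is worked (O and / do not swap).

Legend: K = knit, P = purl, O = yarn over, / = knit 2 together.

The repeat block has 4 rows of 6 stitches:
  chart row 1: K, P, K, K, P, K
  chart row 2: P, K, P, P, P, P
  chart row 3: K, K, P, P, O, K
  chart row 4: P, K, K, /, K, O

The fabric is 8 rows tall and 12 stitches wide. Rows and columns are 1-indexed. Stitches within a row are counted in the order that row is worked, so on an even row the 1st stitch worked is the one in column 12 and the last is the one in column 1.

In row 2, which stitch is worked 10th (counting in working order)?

Result:
K

Derivation:
Row 2: (2-1) mod 4 = 1, so use chart row 2. Even row -> WS.
Chart row 2 tiled across columns 1-12: P K P P P P P K P P P P
WS row: flip the tiled sequence (start at column 12) and apply K<->P; O and / stay.
Row 2 as worked: K K K K P K K K K K P K
Counting 10 along the worked row gives K.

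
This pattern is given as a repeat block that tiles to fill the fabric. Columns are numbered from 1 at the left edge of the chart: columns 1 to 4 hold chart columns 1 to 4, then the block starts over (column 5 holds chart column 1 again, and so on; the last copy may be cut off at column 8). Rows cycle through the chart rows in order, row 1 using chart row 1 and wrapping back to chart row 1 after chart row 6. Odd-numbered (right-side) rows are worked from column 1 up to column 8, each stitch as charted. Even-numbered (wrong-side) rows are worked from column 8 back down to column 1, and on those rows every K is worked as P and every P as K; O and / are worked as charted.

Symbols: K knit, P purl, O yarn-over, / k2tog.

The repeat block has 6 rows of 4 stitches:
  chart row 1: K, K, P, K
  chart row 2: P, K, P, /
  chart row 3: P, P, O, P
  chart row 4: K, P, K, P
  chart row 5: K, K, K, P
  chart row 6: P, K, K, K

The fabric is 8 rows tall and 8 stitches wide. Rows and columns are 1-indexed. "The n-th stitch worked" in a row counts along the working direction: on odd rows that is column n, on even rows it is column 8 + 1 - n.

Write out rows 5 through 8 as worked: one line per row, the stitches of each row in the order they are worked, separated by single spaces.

Rows as worked:
K K K P K K K P
P P P K P P P K
K K P K K K P K
/ K P K / K P K

Derivation:
Row 5: chart row 5, RS - tile across columns 1-8 and work as-is.
Row 6: chart row 6, WS - tiled (columns 1-8): P K K K P K K K; work from column 8 back to 1 with K<->P swapped.
Row 7: chart row 1, RS - tile across columns 1-8 and work as-is.
Row 8: chart row 2, WS - tiled (columns 1-8): P K P / P K P /; work from column 8 back to 1 with K<->P swapped.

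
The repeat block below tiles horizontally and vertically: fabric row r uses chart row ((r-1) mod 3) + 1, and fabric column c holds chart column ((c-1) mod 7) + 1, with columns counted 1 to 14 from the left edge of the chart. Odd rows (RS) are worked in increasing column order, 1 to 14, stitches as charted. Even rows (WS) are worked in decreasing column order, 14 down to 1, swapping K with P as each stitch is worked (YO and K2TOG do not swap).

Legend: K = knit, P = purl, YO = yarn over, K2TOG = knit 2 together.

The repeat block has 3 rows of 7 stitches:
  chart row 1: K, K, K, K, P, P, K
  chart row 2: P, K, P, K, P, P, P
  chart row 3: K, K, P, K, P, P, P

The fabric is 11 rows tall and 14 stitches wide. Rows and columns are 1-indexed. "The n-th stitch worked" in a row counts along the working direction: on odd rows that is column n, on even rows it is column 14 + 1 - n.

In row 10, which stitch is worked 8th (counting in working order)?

== STITCH ==
P

Derivation:
For row 10: chart row = ((10-1) mod 3) + 1 = 1; this is a WS (even) row.
Chart row 1 tiled across columns 1-14: K K K K P P K K K K K P P K
WS row: flip the tiled sequence (start at column 14) and apply K<->P; YO and K2TOG stay.
Row 10 as worked: P K K P P P P P K K P P P P
The 8th stitch worked is P.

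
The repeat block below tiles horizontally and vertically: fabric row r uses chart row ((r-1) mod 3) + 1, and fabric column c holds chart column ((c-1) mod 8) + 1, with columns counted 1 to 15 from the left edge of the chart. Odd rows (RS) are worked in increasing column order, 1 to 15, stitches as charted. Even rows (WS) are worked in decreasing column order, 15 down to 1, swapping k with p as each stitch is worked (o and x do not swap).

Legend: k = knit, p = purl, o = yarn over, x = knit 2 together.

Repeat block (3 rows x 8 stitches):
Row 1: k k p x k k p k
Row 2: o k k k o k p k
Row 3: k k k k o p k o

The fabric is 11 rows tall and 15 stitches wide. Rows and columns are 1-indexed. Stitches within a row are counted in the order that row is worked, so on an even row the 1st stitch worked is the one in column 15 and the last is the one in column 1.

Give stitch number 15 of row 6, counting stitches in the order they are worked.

Row 6: (6-1) mod 3 = 2, so use chart row 3. Even row -> WS.
Chart row 3 tiled across columns 1-15: k k k k o p k o k k k k o p k
WS row: flip the tiled sequence (start at column 15) and apply k<->p; o and x stay.
Row 6 as worked: p k o p p p p o p k o p p p p
Stitch 15 in working order -> p

== STITCH ==
p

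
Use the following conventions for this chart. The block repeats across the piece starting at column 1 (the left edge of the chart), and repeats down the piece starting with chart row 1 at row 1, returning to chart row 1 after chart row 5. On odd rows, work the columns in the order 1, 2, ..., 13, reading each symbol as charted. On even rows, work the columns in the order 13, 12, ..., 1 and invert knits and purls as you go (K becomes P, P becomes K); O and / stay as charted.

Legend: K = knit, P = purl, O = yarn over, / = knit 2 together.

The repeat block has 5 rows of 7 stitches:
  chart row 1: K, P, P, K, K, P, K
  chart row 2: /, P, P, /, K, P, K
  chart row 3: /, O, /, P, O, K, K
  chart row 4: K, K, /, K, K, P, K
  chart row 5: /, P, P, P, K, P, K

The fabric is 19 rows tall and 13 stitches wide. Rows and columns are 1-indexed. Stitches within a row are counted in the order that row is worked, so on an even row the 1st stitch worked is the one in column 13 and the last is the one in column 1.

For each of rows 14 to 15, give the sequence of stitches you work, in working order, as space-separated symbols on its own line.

Row 14: chart row 4, WS - tiled (columns 1-13): K K / K K P K K K / K K P; work from column 13 back to 1 with K<->P swapped.
Row 15: chart row 5, RS - tile across columns 1-13 and work as-is.

Rows as worked:
K P P / P P P K P P / P P
/ P P P K P K / P P P K P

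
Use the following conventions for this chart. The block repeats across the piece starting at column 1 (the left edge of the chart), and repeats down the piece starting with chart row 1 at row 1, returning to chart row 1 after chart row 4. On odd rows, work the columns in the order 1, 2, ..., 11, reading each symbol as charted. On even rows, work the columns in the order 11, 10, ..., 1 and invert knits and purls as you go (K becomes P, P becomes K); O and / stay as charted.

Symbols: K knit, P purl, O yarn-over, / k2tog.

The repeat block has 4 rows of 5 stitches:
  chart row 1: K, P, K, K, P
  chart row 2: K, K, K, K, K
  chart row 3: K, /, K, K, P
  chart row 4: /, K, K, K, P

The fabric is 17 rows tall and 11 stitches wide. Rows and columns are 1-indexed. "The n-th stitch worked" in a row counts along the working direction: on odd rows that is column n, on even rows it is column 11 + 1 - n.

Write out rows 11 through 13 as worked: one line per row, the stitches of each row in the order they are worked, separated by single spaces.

== ROWS AS WORKED ==
K / K K P K / K K P K
/ K P P P / K P P P /
K P K K P K P K K P K

Derivation:
Row 11: chart row 3, RS - tile across columns 1-11 and work as-is.
Row 12: chart row 4, WS - tiled (columns 1-11): / K K K P / K K K P /; work from column 11 back to 1 with K<->P swapped.
Row 13: chart row 1, RS - tile across columns 1-11 and work as-is.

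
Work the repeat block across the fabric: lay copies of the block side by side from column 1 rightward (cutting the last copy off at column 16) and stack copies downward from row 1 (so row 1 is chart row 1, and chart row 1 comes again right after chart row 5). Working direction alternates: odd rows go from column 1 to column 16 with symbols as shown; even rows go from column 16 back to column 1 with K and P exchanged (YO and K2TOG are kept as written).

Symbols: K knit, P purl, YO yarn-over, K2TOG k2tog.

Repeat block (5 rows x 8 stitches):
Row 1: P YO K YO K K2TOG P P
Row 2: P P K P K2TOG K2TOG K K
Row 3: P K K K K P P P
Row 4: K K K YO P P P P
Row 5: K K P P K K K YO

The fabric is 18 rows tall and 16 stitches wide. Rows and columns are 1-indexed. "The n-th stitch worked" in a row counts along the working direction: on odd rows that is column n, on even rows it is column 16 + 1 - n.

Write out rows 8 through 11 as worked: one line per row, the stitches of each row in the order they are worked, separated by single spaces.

Row 8: chart row 3, WS - tiled (columns 1-16): P K K K K P P P P K K K K P P P; work from column 16 back to 1 with K<->P swapped.
Row 9: chart row 4, RS - tile across columns 1-16 and work as-is.
Row 10: chart row 5, WS - tiled (columns 1-16): K K P P K K K YO K K P P K K K YO; work from column 16 back to 1 with K<->P swapped.
Row 11: chart row 1, RS - tile across columns 1-16 and work as-is.

== ROWS AS WORKED ==
K K K P P P P K K K K P P P P K
K K K YO P P P P K K K YO P P P P
YO P P P K K P P YO P P P K K P P
P YO K YO K K2TOG P P P YO K YO K K2TOG P P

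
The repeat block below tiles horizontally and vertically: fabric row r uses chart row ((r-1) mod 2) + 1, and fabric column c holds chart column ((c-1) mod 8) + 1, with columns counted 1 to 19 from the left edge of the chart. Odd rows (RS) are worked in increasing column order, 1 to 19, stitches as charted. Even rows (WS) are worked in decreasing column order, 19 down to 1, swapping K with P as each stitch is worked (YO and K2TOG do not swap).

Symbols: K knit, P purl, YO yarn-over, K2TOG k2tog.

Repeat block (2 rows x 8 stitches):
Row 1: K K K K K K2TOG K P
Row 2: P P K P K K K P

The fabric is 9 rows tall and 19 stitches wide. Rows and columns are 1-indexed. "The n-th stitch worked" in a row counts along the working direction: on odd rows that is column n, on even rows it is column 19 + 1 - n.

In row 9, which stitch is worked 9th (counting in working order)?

Stitch:
K

Derivation:
For row 9: chart row = ((9-1) mod 2) + 1 = 1; this is a RS (odd) row.
Chart row 1 tiled across columns 1-19: K K K K K K2TOG K P K K K K K K2TOG K P K K K
Right side: take the tiled row as-is (worked left to right from column 1).
Counting 9 along the worked row gives K.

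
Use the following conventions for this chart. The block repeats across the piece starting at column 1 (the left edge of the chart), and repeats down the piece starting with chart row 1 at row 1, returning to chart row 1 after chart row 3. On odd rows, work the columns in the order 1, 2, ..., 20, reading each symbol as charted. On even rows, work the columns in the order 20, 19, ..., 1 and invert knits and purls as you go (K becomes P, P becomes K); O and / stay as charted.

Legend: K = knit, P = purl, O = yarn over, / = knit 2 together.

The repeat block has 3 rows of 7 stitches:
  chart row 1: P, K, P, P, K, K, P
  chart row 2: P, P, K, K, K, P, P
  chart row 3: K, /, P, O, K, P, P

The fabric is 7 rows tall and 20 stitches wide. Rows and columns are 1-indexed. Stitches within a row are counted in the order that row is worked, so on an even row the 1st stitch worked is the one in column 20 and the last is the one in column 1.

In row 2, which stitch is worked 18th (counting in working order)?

Stitch:
P

Derivation:
Row 2 uses chart row ((2-1) mod 3)+1 = 2. Row 2 is even, so WS.
Chart row 2 tiled across columns 1-20: P P K K K P P P P K K K P P P P K K K P
WS: work from column 20 back to column 1 (reverse the tiled row), swapping K<->P (O and / unchanged).
Row 2 as worked: K P P P K K K K P P P K K K K P P P K K
Stitch 18 in working order -> P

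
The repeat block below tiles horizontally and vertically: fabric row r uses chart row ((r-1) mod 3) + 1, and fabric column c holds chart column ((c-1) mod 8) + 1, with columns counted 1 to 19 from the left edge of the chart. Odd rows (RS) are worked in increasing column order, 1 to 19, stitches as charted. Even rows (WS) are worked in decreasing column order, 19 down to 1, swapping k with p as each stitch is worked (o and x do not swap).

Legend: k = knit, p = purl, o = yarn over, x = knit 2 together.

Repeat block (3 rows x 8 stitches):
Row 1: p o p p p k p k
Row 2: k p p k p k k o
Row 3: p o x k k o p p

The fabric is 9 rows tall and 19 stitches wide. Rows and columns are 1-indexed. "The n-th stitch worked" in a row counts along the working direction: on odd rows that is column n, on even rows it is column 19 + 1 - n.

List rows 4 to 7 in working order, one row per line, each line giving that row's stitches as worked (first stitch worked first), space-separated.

Result:
k o k p k p k k k o k p k p k k k o k
k p p k p k k o k p p k p k k o k p p
x o k k k o p p x o k k k o p p x o k
p o p p p k p k p o p p p k p k p o p

Derivation:
Row 4: chart row 1, WS - tiled (columns 1-19): p o p p p k p k p o p p p k p k p o p; work from column 19 back to 1 with k<->p swapped.
Row 5: chart row 2, RS - tile across columns 1-19 and work as-is.
Row 6: chart row 3, WS - tiled (columns 1-19): p o x k k o p p p o x k k o p p p o x; work from column 19 back to 1 with k<->p swapped.
Row 7: chart row 1, RS - tile across columns 1-19 and work as-is.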